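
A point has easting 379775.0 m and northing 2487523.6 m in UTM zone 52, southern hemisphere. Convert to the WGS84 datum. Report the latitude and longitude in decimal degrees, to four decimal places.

Zone 52S: λ₀ = 129°, k₀ = 0.9996, false easting 500000 m, false northing 10000000 m.
Meridian distance M = (N − FN)/k₀ = -7515482.6 m.
Inverse transverse Mercator on WGS84 gives φ = -67.70269962°, λ = 126.15969930°.

lat -67.7027°, lon 126.1597°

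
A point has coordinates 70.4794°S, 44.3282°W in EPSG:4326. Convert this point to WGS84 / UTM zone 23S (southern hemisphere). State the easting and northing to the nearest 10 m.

Zone 23 central meridian λ₀ = 6×23 − 183 = -45°; Δλ = +0.6718°.
Transverse Mercator on WGS84 with k₀ = 0.9996 gives E = 525053.066 m, N = 2180525.545 m.

E 525050 m, N 2180530 m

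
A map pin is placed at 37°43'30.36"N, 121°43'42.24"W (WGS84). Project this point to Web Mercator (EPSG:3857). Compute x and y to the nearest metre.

x -13550744 m, y 4540664 m

Web Mercator is spherical with R = a = 6378137 m.
x = R·λ = 6378137 × -2.124561373 = -13550743.503 m.
y = R·ln tan(π/4 + φ/2) = 6378137 × 0.711910722 = 4540664.119 m.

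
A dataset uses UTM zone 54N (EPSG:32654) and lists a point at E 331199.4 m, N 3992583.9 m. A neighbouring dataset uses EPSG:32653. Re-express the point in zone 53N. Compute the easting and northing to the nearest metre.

E 871642 m, N 3998843 m

UTM 54N → geographic: φ = 36.06319958°, λ = 139.12570043°.
UTM 53N (λ₀ = 135°) forward: E = 871641.971 m, N = 3998842.927 m.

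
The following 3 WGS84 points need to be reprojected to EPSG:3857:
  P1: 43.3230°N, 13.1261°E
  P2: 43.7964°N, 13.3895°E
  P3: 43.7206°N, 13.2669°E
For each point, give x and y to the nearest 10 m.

P1: x 1461190 m, y 5361270 m; P2: x 1490510 m, y 5433990 m; P3: x 1476860 m, y 5422310 m

Web Mercator: x = R·λ, y = R·ln tan(π/4+φ/2), R = 6378137 m.
P1 (43.3230°, 13.1261°) → (1461190.768, 5361265.684) m.
P2 (43.7964°, 13.3895°) → (1490512.322, 5433988.485) m.
P3 (43.7206°, 13.2669°) → (1476864.552, 5422305.707) m.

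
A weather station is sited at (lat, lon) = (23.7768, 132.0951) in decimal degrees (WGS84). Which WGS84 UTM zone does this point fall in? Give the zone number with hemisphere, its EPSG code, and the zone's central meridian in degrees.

UTM zone = ⌊(λ + 180)/6⌋ + 1; 132.0951° ∈ [132°, 138°) → zone 53.
Hemisphere: N (φ ≥ 0).
Central meridian λ₀ = 6×53 − 183 = 135°.
EPSG code: 32653.

Zone 53N (EPSG:32653), central meridian 135°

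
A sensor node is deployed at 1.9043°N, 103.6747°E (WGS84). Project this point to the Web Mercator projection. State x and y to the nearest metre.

Web Mercator is spherical with R = a = 6378137 m.
x = R·λ = 6378137 × 1.809464866 = 11541014.812 m.
y = R·ln tan(π/4 + φ/2) = 6378137 × 0.033242426 = 212024.746 m.

x 11541015 m, y 212025 m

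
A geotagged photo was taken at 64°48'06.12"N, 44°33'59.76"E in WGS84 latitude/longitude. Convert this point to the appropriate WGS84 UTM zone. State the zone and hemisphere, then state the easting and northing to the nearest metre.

Zone 38N: E 479411 m, N 7186425 m

Longitude 44.5666° lies in the 6° band [42°, 48°), giving zone 38; latitude is north of the equator, so 38N.
Zone 38 central meridian λ₀ = 6×38 − 183 = 45°; Δλ = -0.4334°.
Transverse Mercator on WGS84 with k₀ = 0.9996 gives E = 479411.044 m, N = 7186425.197 m.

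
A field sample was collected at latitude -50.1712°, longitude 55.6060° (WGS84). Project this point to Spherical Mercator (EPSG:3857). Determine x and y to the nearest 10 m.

Web Mercator is spherical with R = a = 6378137 m.
x = R·λ = 6378137 × 0.970507784 = 6190031.605 m.
y = R·ln tan(π/4 + φ/2) = 6378137 × -1.015340000 = -6475977.624 m.

x 6190030 m, y -6475980 m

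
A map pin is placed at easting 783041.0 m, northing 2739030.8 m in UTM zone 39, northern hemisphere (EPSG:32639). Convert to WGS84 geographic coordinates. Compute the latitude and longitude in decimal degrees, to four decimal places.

Zone 39N: λ₀ = 51°, k₀ = 0.9996, false easting 500000 m.
Meridian distance M = (N − FN)/k₀ = 2740126.9 m.
Inverse transverse Mercator on WGS84 gives φ = 24.73980008°, λ = 53.79829965°.

lat 24.7398°, lon 53.7983°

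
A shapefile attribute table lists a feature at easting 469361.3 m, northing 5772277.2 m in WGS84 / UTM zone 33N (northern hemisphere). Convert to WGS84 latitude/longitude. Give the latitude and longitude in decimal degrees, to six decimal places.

Zone 33N: λ₀ = 15°, k₀ = 0.9996, false easting 500000 m.
Meridian distance M = (N − FN)/k₀ = 5774587.0 m.
Inverse transverse Mercator on WGS84 gives φ = 52.10019991°, λ = 14.55270008°.

lat 52.100200°, lon 14.552700°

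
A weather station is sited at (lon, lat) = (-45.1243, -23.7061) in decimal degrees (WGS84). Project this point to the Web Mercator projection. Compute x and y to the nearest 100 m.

x -5023200 m, y -2717600 m

Web Mercator is spherical with R = a = 6378137 m.
x = R·λ = 6378137 × -0.787567608 = -5023214.098 m.
y = R·ln tan(π/4 + φ/2) = 6378137 × -0.426086143 = -2717635.791 m.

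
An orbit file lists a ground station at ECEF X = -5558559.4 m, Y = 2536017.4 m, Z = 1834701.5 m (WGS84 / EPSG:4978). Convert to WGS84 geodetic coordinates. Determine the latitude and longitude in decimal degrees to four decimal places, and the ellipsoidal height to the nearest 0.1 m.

λ = atan2(Y, X) = 155.47579978°; p = √(X²+Y²) = 6109743.6 m.
Bowring's method on WGS84 (a = 6378137 m, b = 6356752.314 m) gives φ = 16.82079984°, h = 2910.880 m.

lat 16.8208°, lon 155.4758°, h 2910.9 m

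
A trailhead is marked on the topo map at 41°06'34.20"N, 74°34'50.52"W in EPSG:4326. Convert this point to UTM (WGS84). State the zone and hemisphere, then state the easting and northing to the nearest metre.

Longitude -74.5807° lies in the 6° band [-78°, -72°), giving zone 18; latitude is north of the equator, so 18N.
Zone 18 central meridian λ₀ = 6×18 − 183 = -75°; Δλ = +0.4193°.
Transverse Mercator on WGS84 with k₀ = 0.9996 gives E = 535205.390 m, N = 4550997.416 m.

Zone 18N: E 535205 m, N 4550997 m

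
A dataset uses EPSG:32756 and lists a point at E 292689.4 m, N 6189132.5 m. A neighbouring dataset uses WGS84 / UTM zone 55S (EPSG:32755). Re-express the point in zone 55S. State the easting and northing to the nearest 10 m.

E 844150 m, N 6185080 m

UTM 56S → geographic: φ = -34.41850040°, λ = 150.74419975°.
UTM 55S (λ₀ = 147°) forward: E = 844152.937 m, N = 6185078.522 m.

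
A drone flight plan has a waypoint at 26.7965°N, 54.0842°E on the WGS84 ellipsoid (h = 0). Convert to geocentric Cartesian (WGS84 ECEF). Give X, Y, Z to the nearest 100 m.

WGS84: a = 6378137 m, e² = 0.006694380; N(φ) = a/√(1−e²sin²φ) = 6382480.400 m.
X = (N+h)·cosφ·cosλ = 3341886.970 m; Y = (N+h)·cosφ·sinλ = 4613956.528 m; Z = (N(1−e²)+h)·sinφ = 2858106.854 m.

X 3341900 m, Y 4614000 m, Z 2858100 m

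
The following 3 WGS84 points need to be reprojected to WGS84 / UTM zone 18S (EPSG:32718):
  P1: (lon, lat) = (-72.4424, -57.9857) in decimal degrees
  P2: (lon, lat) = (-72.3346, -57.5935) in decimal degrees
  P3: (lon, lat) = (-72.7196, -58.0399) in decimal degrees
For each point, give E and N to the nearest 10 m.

P1: E 651220 m, N 3570020 m; P2: E 659310 m, N 3613420 m; P3: E 634630 m, N 3564570 m

UTM zone 18S: λ₀ = -75°, k₀ = 0.9996.
P1 (-57.9857°, -72.4424°) → (651215.994, 3570019.416) m.
P2 (-57.5935°, -72.3346°) → (659306.652, 3613415.986) m.
P3 (-58.0399°, -72.7196°) → (634627.054, 3564574.164) m.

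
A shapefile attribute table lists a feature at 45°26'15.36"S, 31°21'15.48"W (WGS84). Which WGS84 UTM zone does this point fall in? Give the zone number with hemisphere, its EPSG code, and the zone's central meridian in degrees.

UTM zone = ⌊(λ + 180)/6⌋ + 1; -31.3543° ∈ [-36°, -30°) → zone 25.
Hemisphere: S (φ < 0).
Central meridian λ₀ = 6×25 − 183 = -33°.
EPSG code: 32725.

Zone 25S (EPSG:32725), central meridian -33°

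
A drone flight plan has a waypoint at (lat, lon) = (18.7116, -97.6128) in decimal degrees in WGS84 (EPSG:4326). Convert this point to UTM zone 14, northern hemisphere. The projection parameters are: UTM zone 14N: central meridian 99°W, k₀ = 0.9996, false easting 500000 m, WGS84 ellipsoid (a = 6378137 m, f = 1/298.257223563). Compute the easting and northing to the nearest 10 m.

E 646260 m, N 2069490 m

Zone 14 central meridian λ₀ = 6×14 − 183 = -99°; Δλ = +1.3872°.
Transverse Mercator on WGS84 with k₀ = 0.9996 gives E = 646263.767 m, N = 2069485.222 m.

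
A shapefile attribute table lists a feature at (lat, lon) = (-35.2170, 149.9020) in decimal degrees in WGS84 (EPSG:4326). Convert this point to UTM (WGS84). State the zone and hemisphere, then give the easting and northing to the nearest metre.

Zone 55S: E 764149 m, N 6099032 m

Longitude 149.9020° lies in the 6° band [144°, 150°), giving zone 55; latitude is south of the equator, so 55S.
Zone 55 central meridian λ₀ = 6×55 − 183 = 147°; Δλ = +2.9020°.
Transverse Mercator on WGS84 with k₀ = 0.9996 gives E = 764149.426 m, N = 6099032.412 m.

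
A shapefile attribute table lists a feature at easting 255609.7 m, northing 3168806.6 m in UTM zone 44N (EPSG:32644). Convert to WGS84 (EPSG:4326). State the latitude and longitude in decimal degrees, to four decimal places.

Zone 44N: λ₀ = 81°, k₀ = 0.9996, false easting 500000 m.
Meridian distance M = (N − FN)/k₀ = 3170074.6 m.
Inverse transverse Mercator on WGS84 gives φ = 28.62330033°, λ = 78.50030044°.

lat 28.6233°, lon 78.5003°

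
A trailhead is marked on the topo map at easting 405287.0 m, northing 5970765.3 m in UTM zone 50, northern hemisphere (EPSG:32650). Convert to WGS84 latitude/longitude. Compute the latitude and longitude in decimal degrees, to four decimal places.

lat 53.8767°, lon 115.5593°

Zone 50N: λ₀ = 117°, k₀ = 0.9996, false easting 500000 m.
Meridian distance M = (N − FN)/k₀ = 5973154.6 m.
Inverse transverse Mercator on WGS84 gives φ = 53.87669980°, λ = 115.55930061°.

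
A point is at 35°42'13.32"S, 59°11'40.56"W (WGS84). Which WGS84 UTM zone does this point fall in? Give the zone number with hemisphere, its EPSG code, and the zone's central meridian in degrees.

Zone 21S (EPSG:32721), central meridian -57°

UTM zone = ⌊(λ + 180)/6⌋ + 1; -59.1946° ∈ [-60°, -54°) → zone 21.
Hemisphere: S (φ < 0).
Central meridian λ₀ = 6×21 − 183 = -57°.
EPSG code: 32721.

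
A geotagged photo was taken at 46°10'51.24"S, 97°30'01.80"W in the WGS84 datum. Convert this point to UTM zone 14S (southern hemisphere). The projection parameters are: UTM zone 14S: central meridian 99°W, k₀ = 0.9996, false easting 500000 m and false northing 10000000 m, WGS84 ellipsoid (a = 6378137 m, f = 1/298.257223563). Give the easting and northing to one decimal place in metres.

Zone 14 central meridian λ₀ = 6×14 − 183 = -99°; Δλ = +1.4995°.
Transverse Mercator on WGS84 with k₀ = 0.9996 gives E = 615730.259 m, N = 4884760.1503 m.

E 615730.3 m, N 4884760.2 m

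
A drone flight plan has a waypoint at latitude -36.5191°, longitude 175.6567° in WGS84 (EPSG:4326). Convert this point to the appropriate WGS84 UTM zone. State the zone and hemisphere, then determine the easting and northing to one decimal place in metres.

Zone 60S: E 379726.7 m, N 5957634.2 m

Longitude 175.6567° lies in the 6° band [174°, 180°), giving zone 60; latitude is south of the equator, so 60S.
Zone 60 central meridian λ₀ = 6×60 − 183 = 177°; Δλ = -1.3433°.
Transverse Mercator on WGS84 with k₀ = 0.9996 gives E = 379726.722 m, N = 5957634.158 m.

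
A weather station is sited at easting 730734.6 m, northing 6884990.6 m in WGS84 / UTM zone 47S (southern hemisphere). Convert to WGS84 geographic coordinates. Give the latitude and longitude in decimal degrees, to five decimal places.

lat -28.14060°, lon 101.34940°

Zone 47S: λ₀ = 99°, k₀ = 0.9996, false easting 500000 m, false northing 10000000 m.
Meridian distance M = (N − FN)/k₀ = -3116255.9 m.
Inverse transverse Mercator on WGS84 gives φ = -28.14059955°, λ = 101.34940035°.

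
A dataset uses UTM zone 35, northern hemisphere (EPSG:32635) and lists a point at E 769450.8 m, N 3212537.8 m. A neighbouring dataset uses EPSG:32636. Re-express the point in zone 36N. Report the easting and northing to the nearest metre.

E 184977 m, N 3213696 m

UTM 35N → geographic: φ = 29.01259976°, λ = 29.76619957°.
UTM 36N (λ₀ = 33°) forward: E = 184977.066 m, N = 3213696.169 m.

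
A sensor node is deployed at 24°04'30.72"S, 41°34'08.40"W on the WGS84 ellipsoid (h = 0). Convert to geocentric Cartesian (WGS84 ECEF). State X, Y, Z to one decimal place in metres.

X 4359178.7 m, Y -3866044.3 m, Z -2585890.2 m

WGS84: a = 6378137 m, e² = 0.006694380; N(φ) = a/√(1−e²sin²φ) = 6381692.657 m.
X = (N+h)·cosφ·cosλ = 4359178.725 m; Y = (N+h)·cosφ·sinλ = -3866044.309 m; Z = (N(1−e²)+h)·sinφ = -2585890.171 m.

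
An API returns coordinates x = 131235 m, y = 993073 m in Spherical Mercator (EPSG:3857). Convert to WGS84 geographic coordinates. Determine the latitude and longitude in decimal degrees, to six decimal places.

R = 6378137 m. λ = x/R = 1.17890406°.
φ = 2·arctan(exp(y/R)) − 90° = 2·arctan(1.16848) − 90° = 8.88509943°.

lat 8.885099°, lon 1.178904°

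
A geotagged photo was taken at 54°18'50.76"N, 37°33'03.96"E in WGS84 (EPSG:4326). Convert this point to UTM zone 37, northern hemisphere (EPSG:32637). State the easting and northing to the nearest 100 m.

Zone 37 central meridian λ₀ = 6×37 − 183 = 39°; Δλ = -1.4489°.
Transverse Mercator on WGS84 with k₀ = 0.9996 gives E = 405744.869 m, N = 6019437.568 m.

E 405700 m, N 6019400 m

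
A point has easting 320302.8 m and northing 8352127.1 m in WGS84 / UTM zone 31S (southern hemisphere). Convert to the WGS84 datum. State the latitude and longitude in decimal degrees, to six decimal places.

lat -14.899400°, lon 1.329500°

Zone 31S: λ₀ = 3°, k₀ = 0.9996, false easting 500000 m, false northing 10000000 m.
Meridian distance M = (N − FN)/k₀ = -1648532.3 m.
Inverse transverse Mercator on WGS84 gives φ = -14.89939969°, λ = 1.32949960°.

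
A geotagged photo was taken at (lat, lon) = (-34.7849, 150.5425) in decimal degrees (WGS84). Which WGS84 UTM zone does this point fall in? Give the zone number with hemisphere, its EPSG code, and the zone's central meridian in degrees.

Zone 56S (EPSG:32756), central meridian 153°

UTM zone = ⌊(λ + 180)/6⌋ + 1; 150.5425° ∈ [150°, 156°) → zone 56.
Hemisphere: S (φ < 0).
Central meridian λ₀ = 6×56 − 183 = 153°.
EPSG code: 32756.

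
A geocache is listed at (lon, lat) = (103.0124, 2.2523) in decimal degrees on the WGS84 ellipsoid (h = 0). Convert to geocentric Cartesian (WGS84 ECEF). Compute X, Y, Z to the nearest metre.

X -1435012 m, Y 6209586 m, Z 248984 m

WGS84: a = 6378137 m, e² = 0.006694380; N(φ) = a/√(1−e²sin²φ) = 6378169.973 m.
X = (N+h)·cosφ·cosλ = -1435011.555 m; Y = (N+h)·cosφ·sinλ = 6209586.363 m; Z = (N(1−e²)+h)·sinφ = 248983.592 m.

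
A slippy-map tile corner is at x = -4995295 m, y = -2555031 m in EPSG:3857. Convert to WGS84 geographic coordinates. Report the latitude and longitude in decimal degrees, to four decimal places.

R = 6378137 m. λ = x/R = -44.87349847°.
φ = 2·arctan(exp(y/R)) − 90° = 2·arctan(0.66992) − 90° = -22.36189604°.

lat -22.3619°, lon -44.8735°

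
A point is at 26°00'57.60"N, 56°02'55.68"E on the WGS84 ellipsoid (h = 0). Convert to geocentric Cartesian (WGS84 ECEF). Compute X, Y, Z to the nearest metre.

X 3203225 m, Y 4757712 m, Z 2780655 m

WGS84: a = 6378137 m, e² = 0.006694380; N(φ) = a/√(1−e²sin²φ) = 6382248.261 m.
X = (N+h)·cosφ·cosλ = 3203225.107 m; Y = (N+h)·cosφ·sinλ = 4757712.468 m; Z = (N(1−e²)+h)·sinφ = 2780655.049 m.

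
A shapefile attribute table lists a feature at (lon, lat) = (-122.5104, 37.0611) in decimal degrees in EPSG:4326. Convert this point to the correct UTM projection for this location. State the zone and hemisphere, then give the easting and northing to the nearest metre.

Zone 10N: E 543528 m, N 4101763 m

Longitude -122.5104° lies in the 6° band [-126°, -120°), giving zone 10; latitude is north of the equator, so 10N.
Zone 10 central meridian λ₀ = 6×10 − 183 = -123°; Δλ = +0.4896°.
Transverse Mercator on WGS84 with k₀ = 0.9996 gives E = 543527.947 m, N = 4101762.510 m.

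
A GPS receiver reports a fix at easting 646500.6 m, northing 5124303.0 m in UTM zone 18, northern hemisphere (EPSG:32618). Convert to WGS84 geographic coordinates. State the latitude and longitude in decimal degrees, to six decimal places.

lat 46.256500°, lon -73.099200°

Zone 18N: λ₀ = -75°, k₀ = 0.9996, false easting 500000 m.
Meridian distance M = (N − FN)/k₀ = 5126353.5 m.
Inverse transverse Mercator on WGS84 gives φ = 46.25650033°, λ = -73.09920015°.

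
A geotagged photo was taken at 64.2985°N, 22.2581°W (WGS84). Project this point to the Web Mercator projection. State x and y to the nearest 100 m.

Web Mercator is spherical with R = a = 6378137 m.
x = R·λ = 6378137 × -0.388477130 = -2477760.358 m.
y = R·ln tan(π/4 + φ/2) = 6378137 × 1.477856784 = 9425973.032 m.

x -2477800 m, y 9426000 m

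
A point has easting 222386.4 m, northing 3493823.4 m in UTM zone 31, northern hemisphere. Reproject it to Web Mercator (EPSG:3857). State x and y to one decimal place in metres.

x 8438.0 m, y 3703862.5 m

Unproject from UTM 31N (λ₀ = 3°) → φ = 31.54600017°, λ = 0.07579964°.
Web Mercator (R = 6378137 m): x = 8437.978 m, y = 3703862.525 m.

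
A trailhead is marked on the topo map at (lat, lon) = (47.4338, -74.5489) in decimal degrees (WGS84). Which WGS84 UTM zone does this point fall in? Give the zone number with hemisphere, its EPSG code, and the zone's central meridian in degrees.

UTM zone = ⌊(λ + 180)/6⌋ + 1; -74.5489° ∈ [-78°, -72°) → zone 18.
Hemisphere: N (φ ≥ 0).
Central meridian λ₀ = 6×18 − 183 = -75°.
EPSG code: 32618.

Zone 18N (EPSG:32618), central meridian -75°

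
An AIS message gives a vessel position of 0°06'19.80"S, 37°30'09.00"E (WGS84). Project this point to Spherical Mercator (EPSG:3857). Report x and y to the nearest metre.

x 4174759 m, y -11744 m

Web Mercator is spherical with R = a = 6378137 m.
x = R·λ = 6378137 × 0.654542103 = 4174759.203 m.
y = R·ln tan(π/4 + φ/2) = 6378137 × -0.001841323 = -11744.213 m.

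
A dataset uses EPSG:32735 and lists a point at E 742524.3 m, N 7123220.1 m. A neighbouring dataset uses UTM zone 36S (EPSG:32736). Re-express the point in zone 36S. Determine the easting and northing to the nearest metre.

E 141816 m, N 7120564 m

UTM 35S → geographic: φ = -25.98960013°, λ = 29.42269963°.
UTM 36S (λ₀ = 33°) forward: E = 141816.278 m, N = 7120563.743 m.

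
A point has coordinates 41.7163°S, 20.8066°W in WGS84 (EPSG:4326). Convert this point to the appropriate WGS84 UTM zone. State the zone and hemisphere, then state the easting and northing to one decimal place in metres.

Longitude -20.8066° lies in the 6° band [-24°, -18°), giving zone 27; latitude is south of the equator, so 27S.
Zone 27 central meridian λ₀ = 6×27 − 183 = -21°; Δλ = +0.1934°.
Transverse Mercator on WGS84 with k₀ = 0.9996 gives E = 516087.878 m, N = 5381703.812 m.

Zone 27S: E 516087.9 m, N 5381703.8 m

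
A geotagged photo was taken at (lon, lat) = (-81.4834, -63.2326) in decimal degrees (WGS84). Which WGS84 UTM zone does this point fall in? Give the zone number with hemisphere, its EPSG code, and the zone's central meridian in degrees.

UTM zone = ⌊(λ + 180)/6⌋ + 1; -81.4834° ∈ [-84°, -78°) → zone 17.
Hemisphere: S (φ < 0).
Central meridian λ₀ = 6×17 − 183 = -81°.
EPSG code: 32717.

Zone 17S (EPSG:32717), central meridian -81°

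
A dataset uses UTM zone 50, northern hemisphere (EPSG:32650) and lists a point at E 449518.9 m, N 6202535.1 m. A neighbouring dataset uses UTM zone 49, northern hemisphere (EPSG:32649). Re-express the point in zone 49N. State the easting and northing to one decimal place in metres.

E 823892.6 m, N 6214413.1 m

UTM 50N → geographic: φ = 55.96550018°, λ = 116.19130076°.
UTM 49N (λ₀ = 111°) forward: E = 823892.606 m, N = 6214413.128 m.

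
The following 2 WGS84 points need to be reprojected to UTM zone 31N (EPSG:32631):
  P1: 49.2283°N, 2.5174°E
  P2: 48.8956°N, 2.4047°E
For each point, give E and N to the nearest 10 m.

P1: E 464860 m, N 5452950 m; P2: E 456370 m, N 5416020 m

UTM zone 31N: λ₀ = 3°, k₀ = 0.9996.
P1 (49.2283°, 2.5174°) → (464863.092, 5452947.381) m.
P2 (48.8956°, 2.4047°) → (456367.429, 5416021.036) m.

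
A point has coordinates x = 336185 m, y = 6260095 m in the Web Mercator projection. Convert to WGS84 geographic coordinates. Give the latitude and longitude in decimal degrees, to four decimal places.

lat 48.9129°, lon 3.0200°

R = 6378137 m. λ = x/R = 3.02000124°.
φ = 2·arctan(exp(y/R)) − 90° = 2·arctan(2.66844) − 90° = 48.91289853°.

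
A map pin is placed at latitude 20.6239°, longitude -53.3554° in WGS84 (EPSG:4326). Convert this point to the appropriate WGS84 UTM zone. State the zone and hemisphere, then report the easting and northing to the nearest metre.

Zone 22N: E 254546 m, N 2282302 m

Longitude -53.3554° lies in the 6° band [-54°, -48°), giving zone 22; latitude is north of the equator, so 22N.
Zone 22 central meridian λ₀ = 6×22 − 183 = -51°; Δλ = -2.3554°.
Transverse Mercator on WGS84 with k₀ = 0.9996 gives E = 254545.778 m, N = 2282302.331 m.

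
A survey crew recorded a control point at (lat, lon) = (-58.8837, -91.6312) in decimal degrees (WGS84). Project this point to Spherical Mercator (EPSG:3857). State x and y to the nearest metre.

Web Mercator is spherical with R = a = 6378137 m.
x = R·λ = 6378137 × -1.599266138 = -10200338.525 m.
y = R·ln tan(π/4 + φ/2) = 6378137 × -1.278632356 = -8155292.339 m.

x -10200339 m, y -8155292 m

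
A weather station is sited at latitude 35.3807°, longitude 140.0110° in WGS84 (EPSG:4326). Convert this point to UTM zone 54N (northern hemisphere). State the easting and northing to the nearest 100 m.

Zone 54 central meridian λ₀ = 6×54 − 183 = 141°; Δλ = -0.9890°.
Transverse Mercator on WGS84 with k₀ = 0.9996 gives E = 410170.613 m, N = 3915711.498 m.

E 410200 m, N 3915700 m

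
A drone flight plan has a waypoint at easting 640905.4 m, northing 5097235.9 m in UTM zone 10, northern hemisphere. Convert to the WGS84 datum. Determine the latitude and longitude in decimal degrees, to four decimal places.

lat 46.0142°, lon -121.1798°

Zone 10N: λ₀ = -123°, k₀ = 0.9996, false easting 500000 m.
Meridian distance M = (N − FN)/k₀ = 5099275.6 m.
Inverse transverse Mercator on WGS84 gives φ = 46.01420025°, λ = -121.17980042°.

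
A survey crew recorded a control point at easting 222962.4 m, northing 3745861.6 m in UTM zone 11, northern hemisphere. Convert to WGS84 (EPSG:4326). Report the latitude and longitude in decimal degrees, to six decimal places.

Zone 11N: λ₀ = -117°, k₀ = 0.9996, false easting 500000 m.
Meridian distance M = (N − FN)/k₀ = 3747360.5 m.
Inverse transverse Mercator on WGS84 gives φ = 33.81670004°, λ = -119.99299954°.

lat 33.816700°, lon -119.993000°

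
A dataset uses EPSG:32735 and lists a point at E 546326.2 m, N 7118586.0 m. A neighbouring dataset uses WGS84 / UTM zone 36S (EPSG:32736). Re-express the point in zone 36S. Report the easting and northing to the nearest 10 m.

E -54410 m, N 7106880 m

UTM 35S → geographic: φ = -26.05099993°, λ = 27.46309950°.
UTM 36S (λ₀ = 33°) forward: E = -54414.133 m, N = 7106879.210 m.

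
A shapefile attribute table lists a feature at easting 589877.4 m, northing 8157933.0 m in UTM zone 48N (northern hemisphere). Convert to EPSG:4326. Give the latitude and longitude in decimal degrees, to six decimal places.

lat 73.495900°, lon 107.835401°

Zone 48N: λ₀ = 105°, k₀ = 0.9996, false easting 500000 m.
Meridian distance M = (N − FN)/k₀ = 8161197.5 m.
Inverse transverse Mercator on WGS84 gives φ = 73.49590015°, λ = 107.83540133°.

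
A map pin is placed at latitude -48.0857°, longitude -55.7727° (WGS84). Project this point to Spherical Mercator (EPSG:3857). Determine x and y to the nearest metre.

x -6208589 m, y -6121124 m

Web Mercator is spherical with R = a = 6378137 m.
x = R·λ = 6378137 × -0.973417248 = -6208588.564 m.
y = R·ln tan(π/4 + φ/2) = 6378137 × -0.959704083 = -6121124.122 m.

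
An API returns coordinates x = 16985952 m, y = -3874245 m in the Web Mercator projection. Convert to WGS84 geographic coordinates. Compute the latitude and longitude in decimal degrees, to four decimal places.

R = 6378137 m. λ = x/R = 152.58740297°.
φ = 2·arctan(exp(y/R)) − 90° = 2·arctan(0.54475) − 90° = -32.84120122°.

lat -32.8412°, lon 152.5874°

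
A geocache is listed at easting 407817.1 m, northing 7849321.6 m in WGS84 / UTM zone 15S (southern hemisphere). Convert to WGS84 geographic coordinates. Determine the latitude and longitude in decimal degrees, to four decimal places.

lat -19.4484°, lon -93.8782°

Zone 15S: λ₀ = -93°, k₀ = 0.9996, false easting 500000 m, false northing 10000000 m.
Meridian distance M = (N − FN)/k₀ = -2151539.0 m.
Inverse transverse Mercator on WGS84 gives φ = -19.44840029°, λ = -93.87820016°.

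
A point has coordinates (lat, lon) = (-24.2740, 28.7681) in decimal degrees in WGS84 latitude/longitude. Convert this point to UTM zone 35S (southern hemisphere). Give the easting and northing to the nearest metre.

Zone 35 central meridian λ₀ = 6×35 − 183 = 27°; Δλ = +1.7681°.
Transverse Mercator on WGS84 with k₀ = 0.9996 gives E = 679471.530 m, N = 7314298.653 m.

E 679472 m, N 7314299 m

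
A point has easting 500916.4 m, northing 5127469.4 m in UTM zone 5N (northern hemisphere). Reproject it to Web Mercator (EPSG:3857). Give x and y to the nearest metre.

Unproject from UTM 5N (λ₀ = -153°) → φ = 46.30080012°, λ = -152.98810050°.
Web Mercator (R = 6378137 m): x = -17030557.445 m, y = 5828684.378 m.

x -17030557 m, y 5828684 m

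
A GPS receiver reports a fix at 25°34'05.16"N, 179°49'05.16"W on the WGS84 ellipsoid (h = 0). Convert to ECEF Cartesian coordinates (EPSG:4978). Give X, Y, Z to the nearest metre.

WGS84: a = 6378137 m, e² = 0.006694380; N(φ) = a/√(1−e²sin²φ) = 6382117.251 m.
X = (N+h)·cosφ·cosλ = -5757106.352 m; Y = (N+h)·cosφ·sinλ = -18277.457 m; Z = (N(1−e²)+h)·sinφ = 2735977.881 m.

X -5757106 m, Y -18277 m, Z 2735978 m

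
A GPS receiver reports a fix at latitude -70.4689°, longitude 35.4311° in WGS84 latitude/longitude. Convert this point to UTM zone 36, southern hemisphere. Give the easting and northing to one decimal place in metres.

Zone 36 central meridian λ₀ = 6×36 − 183 = 33°; Δλ = +2.4311°.
Transverse Mercator on WGS84 with k₀ = 0.9996 gives E = 590688.978 m, N = 2180021.3504 m.

E 590689.0 m, N 2180021.4 m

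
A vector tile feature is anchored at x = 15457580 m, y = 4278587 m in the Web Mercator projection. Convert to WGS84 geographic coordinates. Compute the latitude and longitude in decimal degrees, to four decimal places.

lat 35.8397°, lon 138.8578°

R = 6378137 m. λ = x/R = 138.85780370°.
φ = 2·arctan(exp(y/R)) − 90° = 2·arctan(1.95584) − 90° = 35.83970220°.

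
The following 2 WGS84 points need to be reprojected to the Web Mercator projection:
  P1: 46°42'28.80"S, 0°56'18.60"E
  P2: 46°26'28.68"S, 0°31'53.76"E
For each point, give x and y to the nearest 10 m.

P1: x 104470 m, y -5894540 m; P2: x 59180 m, y -5851350 m

Web Mercator: x = R·λ, y = R·ln tan(π/4+φ/2), R = 6378137 m.
P1 (-46.7080°, 0.9385°) → (104473.342, -5894541.803) m.
P2 (-46.4413°, 0.5316°) → (59177.441, -5851352.088) m.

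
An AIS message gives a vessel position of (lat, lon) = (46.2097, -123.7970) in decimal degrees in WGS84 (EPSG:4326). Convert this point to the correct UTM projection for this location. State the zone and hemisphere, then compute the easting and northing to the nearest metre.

Longitude -123.7970° lies in the 6° band [-126°, -120°), giving zone 10; latitude is north of the equator, so 10N.
Zone 10 central meridian λ₀ = 6×10 − 183 = -123°; Δλ = -0.7970°.
Transverse Mercator on WGS84 with k₀ = 0.9996 gives E = 438520.078 m, N = 5117655.715 m.

Zone 10N: E 438520 m, N 5117656 m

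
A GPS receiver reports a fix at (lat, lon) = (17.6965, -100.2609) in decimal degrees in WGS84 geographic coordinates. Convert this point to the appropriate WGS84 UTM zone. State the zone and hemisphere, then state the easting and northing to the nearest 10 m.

Longitude -100.2609° lies in the 6° band [-102°, -96°), giving zone 14; latitude is north of the equator, so 14N.
Zone 14 central meridian λ₀ = 6×14 − 183 = -99°; Δλ = -1.2609°.
Transverse Mercator on WGS84 with k₀ = 0.9996 gives E = 366282.481 m, N = 1957055.309 m.

Zone 14N: E 366280 m, N 1957060 m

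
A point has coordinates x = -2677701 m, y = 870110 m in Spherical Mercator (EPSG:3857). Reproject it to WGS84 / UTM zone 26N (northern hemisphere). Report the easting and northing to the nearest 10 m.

E 824930 m, N 862460 m

Web Mercator inverse (R = 6378137 m) → φ = 7.79219886°, λ = -24.05419735°.
UTM 26N forward: E = 824926.162 m, N = 862458.467 m.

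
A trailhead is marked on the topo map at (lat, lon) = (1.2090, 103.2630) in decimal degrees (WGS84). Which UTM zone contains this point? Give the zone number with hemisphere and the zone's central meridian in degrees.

Zone 48N, central meridian 105°

UTM zone = ⌊(λ + 180)/6⌋ + 1; 103.2630° ∈ [102°, 108°) → zone 48.
Hemisphere: N (φ ≥ 0).
Central meridian λ₀ = 6×48 − 183 = 105°.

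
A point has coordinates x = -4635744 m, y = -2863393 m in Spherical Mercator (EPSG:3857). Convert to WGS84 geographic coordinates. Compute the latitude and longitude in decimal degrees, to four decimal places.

R = 6378137 m. λ = x/R = -41.64359688°.
φ = 2·arctan(exp(y/R)) − 90° = 2·arctan(0.63831) − 90° = -24.89939812°.

lat -24.8994°, lon -41.6436°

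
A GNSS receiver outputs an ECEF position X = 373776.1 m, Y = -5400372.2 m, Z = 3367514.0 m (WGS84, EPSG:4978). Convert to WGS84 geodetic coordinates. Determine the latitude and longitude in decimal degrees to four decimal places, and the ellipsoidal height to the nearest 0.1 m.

lat 32.0578°, lon -86.0407°, h 3106.5 m

λ = atan2(Y, X) = -86.04069995°; p = √(X²+Y²) = 5413291.8 m.
Bowring's method on WGS84 (a = 6378137 m, b = 6356752.314 m) gives φ = 32.05780054°, h = 3106.490 m.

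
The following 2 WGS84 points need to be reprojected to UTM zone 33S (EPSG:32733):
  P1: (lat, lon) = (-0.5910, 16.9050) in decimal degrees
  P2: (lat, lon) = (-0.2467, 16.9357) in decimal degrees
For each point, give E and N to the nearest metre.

UTM zone 33S: λ₀ = 15°, k₀ = 0.9996.
P1 (-0.5910°, 16.9050°) → (712006.923, 9934640.355) m.
P2 (-0.2467°, 16.9357°) → (715434.223, 9972716.562) m.

P1: E 712007 m, N 9934640 m; P2: E 715434 m, N 9972717 m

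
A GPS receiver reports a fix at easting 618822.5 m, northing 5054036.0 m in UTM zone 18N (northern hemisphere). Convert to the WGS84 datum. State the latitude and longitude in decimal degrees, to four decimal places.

lat 45.6297°, lon -73.4756°

Zone 18N: λ₀ = -75°, k₀ = 0.9996, false easting 500000 m.
Meridian distance M = (N − FN)/k₀ = 5056058.4 m.
Inverse transverse Mercator on WGS84 gives φ = 45.62969979°, λ = -73.47559951°.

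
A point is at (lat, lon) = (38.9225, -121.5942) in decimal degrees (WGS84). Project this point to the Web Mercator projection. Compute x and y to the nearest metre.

x -13535804 m, y 4710576 m

Web Mercator is spherical with R = a = 6378137 m.
x = R·λ = 6378137 × -2.122219141 = -13535804.427 m.
y = R·ln tan(π/4 + φ/2) = 6378137 × 0.738550526 = 4710576.435 m.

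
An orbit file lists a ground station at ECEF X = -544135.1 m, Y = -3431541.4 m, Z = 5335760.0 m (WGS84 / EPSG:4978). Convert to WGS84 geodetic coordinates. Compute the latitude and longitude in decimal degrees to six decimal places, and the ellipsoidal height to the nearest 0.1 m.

lat 57.105200°, lon -99.010299°, h 4154.5 m

λ = atan2(Y, X) = -99.01029932°; p = √(X²+Y²) = 3474415.0 m.
Bowring's method on WGS84 (a = 6378137 m, b = 6356752.314 m) gives φ = 57.10520030°, h = 4154.462 m.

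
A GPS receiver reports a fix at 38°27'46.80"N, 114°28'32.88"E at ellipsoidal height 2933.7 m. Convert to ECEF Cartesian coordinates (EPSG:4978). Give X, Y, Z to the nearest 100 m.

X -2072800 m, Y 4553300 m, Z 3947600 m

WGS84: a = 6378137 m, e² = 0.006694380; N(φ) = a/√(1−e²sin²φ) = 6386412.845 m.
X = (N+h)·cosφ·cosλ = -2072755.027 m; Y = (N+h)·cosφ·sinλ = 4553341.330 m; Z = (N(1−e²)+h)·sinφ = 3947639.023 m.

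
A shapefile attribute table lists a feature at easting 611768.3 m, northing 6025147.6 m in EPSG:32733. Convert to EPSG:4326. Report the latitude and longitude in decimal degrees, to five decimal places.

Zone 33S: λ₀ = 15°, k₀ = 0.9996, false easting 500000 m, false northing 10000000 m.
Meridian distance M = (N − FN)/k₀ = -3976443.0 m.
Inverse transverse Mercator on WGS84 gives φ = -35.91160018°, λ = 16.23870012°.

lat -35.91160°, lon 16.23870°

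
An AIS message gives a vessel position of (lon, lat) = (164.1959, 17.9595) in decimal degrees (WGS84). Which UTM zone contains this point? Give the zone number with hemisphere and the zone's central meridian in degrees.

UTM zone = ⌊(λ + 180)/6⌋ + 1; 164.1959° ∈ [162°, 168°) → zone 58.
Hemisphere: N (φ ≥ 0).
Central meridian λ₀ = 6×58 − 183 = 165°.

Zone 58N, central meridian 165°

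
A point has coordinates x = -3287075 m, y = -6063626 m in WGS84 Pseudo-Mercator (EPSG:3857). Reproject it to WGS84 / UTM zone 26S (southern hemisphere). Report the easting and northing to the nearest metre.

Web Mercator inverse (R = 6378137 m) → φ = -47.73950109°, λ = -29.52829713°.
UTM 26S forward: E = 310458.716 m, N = 4709556.482 m.

E 310459 m, N 4709556 m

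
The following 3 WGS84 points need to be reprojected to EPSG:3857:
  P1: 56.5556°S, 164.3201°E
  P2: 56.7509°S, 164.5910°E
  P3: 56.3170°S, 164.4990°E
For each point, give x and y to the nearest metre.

Web Mercator: x = R·λ, y = R·ln tan(π/4+φ/2), R = 6378137 m.
P1 (-56.5556°, 164.3201°) → (18292029.859, -7669824.419) m.
P2 (-56.7509°, 164.5910°) → (18322186.309, -7709374.307) m.
P3 (-56.3170°, 164.4990°) → (18311944.916, -7621781.954) m.

P1: x 18292030 m, y -7669824 m; P2: x 18322186 m, y -7709374 m; P3: x 18311945 m, y -7621782 m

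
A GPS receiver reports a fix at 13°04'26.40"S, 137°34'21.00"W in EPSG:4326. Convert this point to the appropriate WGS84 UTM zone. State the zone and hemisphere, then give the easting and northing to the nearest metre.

Longitude -137.5725° lies in the 6° band [-138°, -132°), giving zone 8; latitude is south of the equator, so 8S.
Zone 8 central meridian λ₀ = 6×8 − 183 = -135°; Δλ = -2.5725°.
Transverse Mercator on WGS84 with k₀ = 0.9996 gives E = 221032.766 m, N = 8553263.510 m.

Zone 8S: E 221033 m, N 8553264 m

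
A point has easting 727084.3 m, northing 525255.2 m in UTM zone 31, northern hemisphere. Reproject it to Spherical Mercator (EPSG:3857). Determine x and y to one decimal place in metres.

Unproject from UTM 31N (λ₀ = 3°) → φ = 4.74899962°, λ = 5.04729971°.
Web Mercator (R = 6378137 m): x = 561862.833 m, y = 529262.575 m.

x 561862.8 m, y 529262.6 m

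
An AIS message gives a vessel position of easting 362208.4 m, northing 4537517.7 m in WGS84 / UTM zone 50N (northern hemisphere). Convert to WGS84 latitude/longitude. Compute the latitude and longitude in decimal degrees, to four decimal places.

Zone 50N: λ₀ = 117°, k₀ = 0.9996, false easting 500000 m.
Meridian distance M = (N − FN)/k₀ = 4539333.4 m.
Inverse transverse Mercator on WGS84 gives φ = 40.97720016°, λ = 115.36220008°.

lat 40.9772°, lon 115.3622°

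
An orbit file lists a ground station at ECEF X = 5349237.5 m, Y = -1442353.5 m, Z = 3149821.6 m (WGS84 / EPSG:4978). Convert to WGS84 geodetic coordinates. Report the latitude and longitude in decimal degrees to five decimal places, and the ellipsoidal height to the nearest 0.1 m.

lat 29.78520°, lon -15.09020°, h 182.9 m

λ = atan2(Y, X) = -15.09019963°; p = √(X²+Y²) = 5540282.1 m.
Bowring's method on WGS84 (a = 6378137 m, b = 6356752.314 m) gives φ = 29.78519962°, h = 182.897 m.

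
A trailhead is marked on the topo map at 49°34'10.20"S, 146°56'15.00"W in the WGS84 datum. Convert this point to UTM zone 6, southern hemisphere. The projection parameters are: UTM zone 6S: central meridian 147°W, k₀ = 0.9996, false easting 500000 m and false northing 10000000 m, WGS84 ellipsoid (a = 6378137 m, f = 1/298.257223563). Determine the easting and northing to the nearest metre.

Zone 6 central meridian λ₀ = 6×6 − 183 = -147°; Δλ = +0.0625°.
Transverse Mercator on WGS84 with k₀ = 0.9996 gives E = 504519.061 m, N = 4509230.593 m.

E 504519 m, N 4509231 m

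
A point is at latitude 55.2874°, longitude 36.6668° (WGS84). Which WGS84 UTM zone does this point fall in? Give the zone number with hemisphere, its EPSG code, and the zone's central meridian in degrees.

UTM zone = ⌊(λ + 180)/6⌋ + 1; 36.6668° ∈ [36°, 42°) → zone 37.
Hemisphere: N (φ ≥ 0).
Central meridian λ₀ = 6×37 − 183 = 39°.
EPSG code: 32637.

Zone 37N (EPSG:32637), central meridian 39°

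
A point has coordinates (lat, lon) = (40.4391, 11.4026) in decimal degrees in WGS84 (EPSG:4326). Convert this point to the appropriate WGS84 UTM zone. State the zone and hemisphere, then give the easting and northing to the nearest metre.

Zone 32N: E 703775 m, N 4479267 m

Longitude 11.4026° lies in the 6° band [6°, 12°), giving zone 32; latitude is north of the equator, so 32N.
Zone 32 central meridian λ₀ = 6×32 − 183 = 9°; Δλ = +2.4026°.
Transverse Mercator on WGS84 with k₀ = 0.9996 gives E = 703775.132 m, N = 4479267.060 m.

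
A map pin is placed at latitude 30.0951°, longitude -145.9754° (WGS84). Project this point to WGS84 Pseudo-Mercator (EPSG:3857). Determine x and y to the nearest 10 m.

x -16249910 m, y 3515780 m

Web Mercator is spherical with R = a = 6378137 m.
x = R·λ = 6378137 × -2.547751357 = -16249907.196 m.
y = R·ln tan(π/4 + φ/2) = 6378137 × 0.551223645 = 3515779.928 m.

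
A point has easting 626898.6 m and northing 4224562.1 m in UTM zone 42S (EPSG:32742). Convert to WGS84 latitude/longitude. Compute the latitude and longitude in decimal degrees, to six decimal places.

lat -52.114900°, lon 70.853299°

Zone 42S: λ₀ = 69°, k₀ = 0.9996, false easting 500000 m, false northing 10000000 m.
Meridian distance M = (N − FN)/k₀ = -5777749.0 m.
Inverse transverse Mercator on WGS84 gives φ = -52.11490009°, λ = 70.85329948°.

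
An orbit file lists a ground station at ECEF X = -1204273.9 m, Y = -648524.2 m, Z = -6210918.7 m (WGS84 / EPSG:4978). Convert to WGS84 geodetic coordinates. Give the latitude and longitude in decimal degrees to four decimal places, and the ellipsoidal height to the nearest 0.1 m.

λ = atan2(Y, X) = -151.69669851°; p = √(X²+Y²) = 1367793.6 m.
Bowring's method on WGS84 (a = 6378137 m, b = 6356752.314 m) gives φ = -77.66089992°, h = 2009.362 m.

lat -77.6609°, lon -151.6967°, h 2009.4 m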